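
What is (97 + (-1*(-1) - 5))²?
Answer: 8649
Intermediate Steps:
(97 + (-1*(-1) - 5))² = (97 + (1 - 5))² = (97 - 4)² = 93² = 8649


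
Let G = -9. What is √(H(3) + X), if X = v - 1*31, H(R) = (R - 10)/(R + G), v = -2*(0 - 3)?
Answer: I*√858/6 ≈ 4.8819*I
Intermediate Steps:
v = 6 (v = -2*(-3) = 6)
H(R) = (-10 + R)/(-9 + R) (H(R) = (R - 10)/(R - 9) = (-10 + R)/(-9 + R))
X = -25 (X = 6 - 1*31 = 6 - 31 = -25)
√(H(3) + X) = √((-10 + 3)/(-9 + 3) - 25) = √(-7/(-6) - 25) = √(-⅙*(-7) - 25) = √(7/6 - 25) = √(-143/6) = I*√858/6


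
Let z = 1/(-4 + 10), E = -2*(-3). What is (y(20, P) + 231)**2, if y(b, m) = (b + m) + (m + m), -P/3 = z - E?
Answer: 368449/4 ≈ 92112.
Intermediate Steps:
E = 6
z = 1/6 ≈ 0.16667
P = 35/2 (P = -3*(1/6 - 1*6) = -3*(1/6 - 6) = -3*(-35/6) = 35/2 ≈ 17.500)
y(b, m) = b + 3*m (y(b, m) = (b + m) + 2*m = b + 3*m)
(y(20, P) + 231)**2 = ((20 + 3*(35/2)) + 231)**2 = ((20 + 105/2) + 231)**2 = (145/2 + 231)**2 = (607/2)**2 = 368449/4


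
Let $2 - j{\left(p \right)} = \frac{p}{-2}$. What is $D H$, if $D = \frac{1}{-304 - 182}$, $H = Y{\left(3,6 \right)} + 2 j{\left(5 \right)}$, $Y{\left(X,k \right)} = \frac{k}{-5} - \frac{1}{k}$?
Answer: $- \frac{229}{14580} \approx -0.015706$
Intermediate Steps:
$j{\left(p \right)} = 2 + \frac{p}{2}$ ($j{\left(p \right)} = 2 - \frac{p}{-2} = 2 - p \left(- \frac{1}{2}\right) = 2 - - \frac{p}{2} = 2 + \frac{p}{2}$)
$Y{\left(X,k \right)} = - \frac{1}{k} - \frac{k}{5}$ ($Y{\left(X,k \right)} = k \left(- \frac{1}{5}\right) - \frac{1}{k} = - \frac{k}{5} - \frac{1}{k} = - \frac{1}{k} - \frac{k}{5}$)
$H = \frac{229}{30}$ ($H = \left(- \frac{1}{6} - \frac{6}{5}\right) + 2 \left(2 + \frac{1}{2} \cdot 5\right) = \left(\left(-1\right) \frac{1}{6} - \frac{6}{5}\right) + 2 \left(2 + \frac{5}{2}\right) = \left(- \frac{1}{6} - \frac{6}{5}\right) + 2 \cdot \frac{9}{2} = - \frac{41}{30} + 9 = \frac{229}{30} \approx 7.6333$)
$D = - \frac{1}{486}$ ($D = \frac{1}{-486} = - \frac{1}{486} \approx -0.0020576$)
$D H = \left(- \frac{1}{486}\right) \frac{229}{30} = - \frac{229}{14580}$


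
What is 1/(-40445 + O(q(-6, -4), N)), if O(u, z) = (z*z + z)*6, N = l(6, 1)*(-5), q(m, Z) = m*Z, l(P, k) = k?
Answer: -1/40325 ≈ -2.4799e-5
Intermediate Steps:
q(m, Z) = Z*m
N = -5 (N = 1*(-5) = -5)
O(u, z) = 6*z + 6*z**2 (O(u, z) = (z**2 + z)*6 = (z + z**2)*6 = 6*z + 6*z**2)
1/(-40445 + O(q(-6, -4), N)) = 1/(-40445 + 6*(-5)*(1 - 5)) = 1/(-40445 + 6*(-5)*(-4)) = 1/(-40445 + 120) = 1/(-40325) = -1/40325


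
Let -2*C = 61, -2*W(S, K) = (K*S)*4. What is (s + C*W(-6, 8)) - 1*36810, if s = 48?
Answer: -39690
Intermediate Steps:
W(S, K) = -2*K*S (W(S, K) = -K*S*4/2 = -2*K*S)
C = -61/2 (C = -½*61 = -61/2 ≈ -30.500)
(s + C*W(-6, 8)) - 1*36810 = (48 - (-61)*8*(-6)) - 1*36810 = (48 - 61/2*96) - 36810 = (48 - 2928) - 36810 = -2880 - 36810 = -39690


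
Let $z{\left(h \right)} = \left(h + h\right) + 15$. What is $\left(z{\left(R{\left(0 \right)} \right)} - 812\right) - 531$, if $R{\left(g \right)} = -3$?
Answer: $-1334$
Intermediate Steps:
$z{\left(h \right)} = 15 + 2 h$ ($z{\left(h \right)} = 2 h + 15 = 15 + 2 h$)
$\left(z{\left(R{\left(0 \right)} \right)} - 812\right) - 531 = \left(\left(15 + 2 \left(-3\right)\right) - 812\right) - 531 = \left(\left(15 - 6\right) - 812\right) - 531 = \left(9 - 812\right) - 531 = -803 - 531 = -1334$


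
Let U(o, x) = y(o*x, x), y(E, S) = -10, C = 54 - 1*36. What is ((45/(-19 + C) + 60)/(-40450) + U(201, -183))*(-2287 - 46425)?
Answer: 1970473468/4045 ≈ 4.8714e+5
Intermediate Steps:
C = 18 (C = 54 - 36 = 18)
U(o, x) = -10
((45/(-19 + C) + 60)/(-40450) + U(201, -183))*(-2287 - 46425) = ((45/(-19 + 18) + 60)/(-40450) - 10)*(-2287 - 46425) = ((45/(-1) + 60)*(-1/40450) - 10)*(-48712) = ((-1*45 + 60)*(-1/40450) - 10)*(-48712) = ((-45 + 60)*(-1/40450) - 10)*(-48712) = (15*(-1/40450) - 10)*(-48712) = (-3/8090 - 10)*(-48712) = -80903/8090*(-48712) = 1970473468/4045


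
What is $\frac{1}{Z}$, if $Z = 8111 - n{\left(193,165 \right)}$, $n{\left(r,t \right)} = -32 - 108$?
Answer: $\frac{1}{8251} \approx 0.0001212$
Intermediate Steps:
$n{\left(r,t \right)} = -140$ ($n{\left(r,t \right)} = -32 - 108 = -140$)
$Z = 8251$ ($Z = 8111 - -140 = 8111 + 140 = 8251$)
$\frac{1}{Z} = \frac{1}{8251}$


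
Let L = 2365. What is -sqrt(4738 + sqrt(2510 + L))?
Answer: -sqrt(4738 + 5*sqrt(195)) ≈ -69.339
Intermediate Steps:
-sqrt(4738 + sqrt(2510 + L)) = -sqrt(4738 + sqrt(2510 + 2365)) = -sqrt(4738 + sqrt(4875)) = -sqrt(4738 + 5*sqrt(195))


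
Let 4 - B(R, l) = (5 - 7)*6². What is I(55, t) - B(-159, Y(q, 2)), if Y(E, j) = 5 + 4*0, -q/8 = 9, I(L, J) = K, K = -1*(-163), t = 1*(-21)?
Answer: 87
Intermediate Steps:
t = -21
K = 163
I(L, J) = 163
q = -72 (q = -8*9 = -72)
Y(E, j) = 5 (Y(E, j) = 5 + 0 = 5)
B(R, l) = 76 (B(R, l) = 4 - (5 - 7)*6² = 4 - (-2)*36 = 4 - 1*(-72) = 4 + 72 = 76)
I(55, t) - B(-159, Y(q, 2)) = 163 - 1*76 = 163 - 76 = 87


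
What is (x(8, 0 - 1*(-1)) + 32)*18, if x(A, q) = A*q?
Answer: 720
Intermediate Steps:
(x(8, 0 - 1*(-1)) + 32)*18 = (8*(0 - 1*(-1)) + 32)*18 = (8*(0 + 1) + 32)*18 = (8*1 + 32)*18 = (8 + 32)*18 = 40*18 = 720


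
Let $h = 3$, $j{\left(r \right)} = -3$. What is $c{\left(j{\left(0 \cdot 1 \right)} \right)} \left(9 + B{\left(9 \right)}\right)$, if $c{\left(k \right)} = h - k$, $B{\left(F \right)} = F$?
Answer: $108$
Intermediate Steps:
$c{\left(k \right)} = 3 - k$
$c{\left(j{\left(0 \cdot 1 \right)} \right)} \left(9 + B{\left(9 \right)}\right) = \left(3 - -3\right) \left(9 + 9\right) = \left(3 + 3\right) 18 = 6 \cdot 18 = 108$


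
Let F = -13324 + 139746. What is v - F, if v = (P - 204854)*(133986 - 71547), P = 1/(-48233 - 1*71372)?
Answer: -1529868192317879/119605 ≈ -1.2791e+10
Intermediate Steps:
P = -1/119605 (P = 1/(-48233 - 71372) = 1/(-119605) = -1/119605 ≈ -8.3609e-6)
v = -1529853071614569/119605 (v = (-1/119605 - 204854)*(133986 - 71547) = -24501562671/119605*62439 = -1529853071614569/119605 ≈ -1.2791e+10)
F = 126422
v - F = -1529853071614569/119605 - 1*126422 = -1529853071614569/119605 - 126422 = -1529868192317879/119605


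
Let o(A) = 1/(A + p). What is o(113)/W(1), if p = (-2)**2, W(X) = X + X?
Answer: 1/234 ≈ 0.0042735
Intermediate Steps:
W(X) = 2*X
p = 4
o(A) = 1/(4 + A) (o(A) = 1/(A + 4) = 1/(4 + A))
o(113)/W(1) = 1/((4 + 113)*((2*1))) = 1/(117*2) = (1/117)*(1/2) = 1/234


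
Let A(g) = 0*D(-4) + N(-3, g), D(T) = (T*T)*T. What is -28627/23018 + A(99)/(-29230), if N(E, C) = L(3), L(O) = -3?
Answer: -209174539/168204035 ≈ -1.2436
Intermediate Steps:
D(T) = T³ (D(T) = T²*T = T³)
N(E, C) = -3
A(g) = -3 (A(g) = 0*(-4)³ - 3 = 0*(-64) - 3 = 0 - 3 = -3)
-28627/23018 + A(99)/(-29230) = -28627/23018 - 3/(-29230) = -28627*1/23018 - 3*(-1/29230) = -28627/23018 + 3/29230 = -209174539/168204035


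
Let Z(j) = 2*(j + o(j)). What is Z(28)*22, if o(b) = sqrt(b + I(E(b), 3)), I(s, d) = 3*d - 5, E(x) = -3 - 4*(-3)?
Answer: 1232 + 176*sqrt(2) ≈ 1480.9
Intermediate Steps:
E(x) = 9 (E(x) = -3 + 12 = 9)
I(s, d) = -5 + 3*d
o(b) = sqrt(4 + b) (o(b) = sqrt(b + (-5 + 3*3)) = sqrt(b + (-5 + 9)) = sqrt(b + 4) = sqrt(4 + b))
Z(j) = 2*j + 2*sqrt(4 + j) (Z(j) = 2*(j + sqrt(4 + j)) = 2*j + 2*sqrt(4 + j))
Z(28)*22 = (2*28 + 2*sqrt(4 + 28))*22 = (56 + 2*sqrt(32))*22 = (56 + 2*(4*sqrt(2)))*22 = (56 + 8*sqrt(2))*22 = 1232 + 176*sqrt(2)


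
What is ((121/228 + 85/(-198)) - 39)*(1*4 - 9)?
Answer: 1463365/7524 ≈ 194.49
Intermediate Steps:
((121/228 + 85/(-198)) - 39)*(1*4 - 9) = ((121*(1/228) + 85*(-1/198)) - 39)*(4 - 9) = ((121/228 - 85/198) - 39)*(-5) = (763/7524 - 39)*(-5) = -292673/7524*(-5) = 1463365/7524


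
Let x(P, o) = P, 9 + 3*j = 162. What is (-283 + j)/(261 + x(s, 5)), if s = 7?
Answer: -58/67 ≈ -0.86567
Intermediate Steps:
j = 51 (j = -3 + (⅓)*162 = -3 + 54 = 51)
(-283 + j)/(261 + x(s, 5)) = (-283 + 51)/(261 + 7) = -232/268 = -232*1/268 = -58/67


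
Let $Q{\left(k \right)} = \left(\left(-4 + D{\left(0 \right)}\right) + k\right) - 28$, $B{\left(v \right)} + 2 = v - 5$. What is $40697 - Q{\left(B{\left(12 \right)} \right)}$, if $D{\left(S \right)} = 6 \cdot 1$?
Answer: $40718$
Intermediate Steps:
$D{\left(S \right)} = 6$
$B{\left(v \right)} = -7 + v$ ($B{\left(v \right)} = -2 + \left(v - 5\right) = -2 + \left(-5 + v\right) = -7 + v$)
$Q{\left(k \right)} = -26 + k$ ($Q{\left(k \right)} = \left(\left(-4 + 6\right) + k\right) - 28 = \left(2 + k\right) - 28 = -26 + k$)
$40697 - Q{\left(B{\left(12 \right)} \right)} = 40697 - \left(-26 + \left(-7 + 12\right)\right) = 40697 - \left(-26 + 5\right) = 40697 - -21 = 40697 + 21 = 40718$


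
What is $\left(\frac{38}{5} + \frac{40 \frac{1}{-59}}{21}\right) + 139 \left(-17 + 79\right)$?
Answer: $\frac{53435392}{6195} \approx 8625.6$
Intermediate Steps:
$\left(\frac{38}{5} + \frac{40 \frac{1}{-59}}{21}\right) + 139 \left(-17 + 79\right) = \left(38 \cdot \frac{1}{5} + 40 \left(- \frac{1}{59}\right) \frac{1}{21}\right) + 139 \cdot 62 = \left(\frac{38}{5} - \frac{40}{1239}\right) + 8618 = \frac{46882}{6195} + 8618 = \frac{53435392}{6195}$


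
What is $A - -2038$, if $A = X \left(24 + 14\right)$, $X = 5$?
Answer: $2228$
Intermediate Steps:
$A = 190$ ($A = 5 \left(24 + 14\right) = 5 \cdot 38 = 190$)
$A - -2038 = 190 - -2038 = 190 + 2038 = 2228$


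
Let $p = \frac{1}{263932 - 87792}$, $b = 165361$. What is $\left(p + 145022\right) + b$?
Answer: $\frac{54670861621}{176140} \approx 3.1038 \cdot 10^{5}$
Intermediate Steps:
$p = \frac{1}{176140} \approx 5.6773 \cdot 10^{-6}$
$\left(p + 145022\right) + b = \left(\frac{1}{176140} + 145022\right) + 165361 = \frac{25544175081}{176140} + 165361 = \frac{54670861621}{176140}$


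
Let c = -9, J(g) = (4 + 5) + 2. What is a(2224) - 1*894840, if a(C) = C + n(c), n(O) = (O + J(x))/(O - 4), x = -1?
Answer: -11604010/13 ≈ -8.9262e+5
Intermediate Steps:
J(g) = 11 (J(g) = 9 + 2 = 11)
n(O) = (11 + O)/(-4 + O) (n(O) = (O + 11)/(O - 4) = (11 + O)/(-4 + O))
a(C) = -2/13 + C (a(C) = C + (11 - 9)/(-4 - 9) = C + 2/(-13) = C - 1/13*2 = C - 2/13 = -2/13 + C)
a(2224) - 1*894840 = (-2/13 + 2224) - 1*894840 = 28910/13 - 894840 = -11604010/13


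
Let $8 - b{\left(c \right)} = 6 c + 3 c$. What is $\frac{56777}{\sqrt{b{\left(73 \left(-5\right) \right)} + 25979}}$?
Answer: $\frac{56777 \sqrt{7318}}{14636} \approx 331.85$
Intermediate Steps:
$b{\left(c \right)} = 8 - 9 c$ ($b{\left(c \right)} = 8 - \left(6 c + 3 c\right) = 8 - 9 c$)
$\frac{56777}{\sqrt{b{\left(73 \left(-5\right) \right)} + 25979}} = \frac{56777}{\sqrt{\left(8 - 9 \cdot 73 \left(-5\right)\right) + 25979}} = \frac{56777}{\sqrt{\left(8 - -3285\right) + 25979}} = \frac{56777}{\sqrt{\left(8 + 3285\right) + 25979}} = \frac{56777}{\sqrt{3293 + 25979}} = \frac{56777}{\sqrt{29272}} = \frac{56777}{2 \sqrt{7318}} = 56777 \frac{\sqrt{7318}}{14636} = \frac{56777 \sqrt{7318}}{14636}$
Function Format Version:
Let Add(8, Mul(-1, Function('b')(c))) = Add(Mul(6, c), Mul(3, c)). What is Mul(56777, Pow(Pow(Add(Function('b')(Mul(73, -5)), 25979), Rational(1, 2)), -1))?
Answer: Mul(Rational(56777, 14636), Pow(7318, Rational(1, 2))) ≈ 331.85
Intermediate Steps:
Function('b')(c) = Add(8, Mul(-9, c)) (Function('b')(c) = Add(8, Mul(-1, Add(Mul(6, c), Mul(3, c)))) = Add(8, Mul(-1, Mul(9, c))) = Add(8, Mul(-9, c)))
Mul(56777, Pow(Pow(Add(Function('b')(Mul(73, -5)), 25979), Rational(1, 2)), -1)) = Mul(56777, Pow(Pow(Add(Add(8, Mul(-9, Mul(73, -5))), 25979), Rational(1, 2)), -1)) = Mul(56777, Pow(Pow(Add(Add(8, Mul(-9, -365)), 25979), Rational(1, 2)), -1)) = Mul(56777, Pow(Pow(Add(Add(8, 3285), 25979), Rational(1, 2)), -1)) = Mul(56777, Pow(Pow(Add(3293, 25979), Rational(1, 2)), -1)) = Mul(56777, Pow(Pow(29272, Rational(1, 2)), -1)) = Mul(56777, Pow(Mul(2, Pow(7318, Rational(1, 2))), -1)) = Mul(56777, Mul(Rational(1, 14636), Pow(7318, Rational(1, 2)))) = Mul(Rational(56777, 14636), Pow(7318, Rational(1, 2)))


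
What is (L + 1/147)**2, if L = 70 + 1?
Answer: 108951844/21609 ≈ 5042.0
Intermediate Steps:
L = 71
(L + 1/147)**2 = (71 + 1/147)**2 = (10438/147)**2 = 108951844/21609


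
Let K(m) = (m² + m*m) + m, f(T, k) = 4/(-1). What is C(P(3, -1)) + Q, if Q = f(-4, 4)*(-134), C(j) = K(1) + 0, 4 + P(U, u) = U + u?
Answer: 539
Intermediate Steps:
f(T, k) = -4 (f(T, k) = 4*(-1) = -4)
P(U, u) = -4 + U + u (P(U, u) = -4 + (U + u) = -4 + U + u)
K(m) = m + 2*m² (K(m) = (m² + m²) + m = 2*m² + m = m + 2*m²)
C(j) = 3 (C(j) = 1*(1 + 2*1) + 0 = 1*(1 + 2) + 0 = 1*3 + 0 = 3 + 0 = 3)
Q = 536 (Q = -4*(-134) = 536)
C(P(3, -1)) + Q = 3 + 536 = 539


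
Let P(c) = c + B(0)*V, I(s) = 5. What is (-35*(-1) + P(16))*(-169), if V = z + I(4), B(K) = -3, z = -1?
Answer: -6591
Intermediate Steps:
V = 4 (V = -1 + 5 = 4)
P(c) = -12 + c (P(c) = c - 3*4 = c - 12 = -12 + c)
(-35*(-1) + P(16))*(-169) = (-35*(-1) + (-12 + 16))*(-169) = (35 + 4)*(-169) = 39*(-169) = -6591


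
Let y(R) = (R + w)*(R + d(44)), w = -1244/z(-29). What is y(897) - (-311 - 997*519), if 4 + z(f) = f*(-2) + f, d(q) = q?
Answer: 32875171/25 ≈ 1.3150e+6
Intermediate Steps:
z(f) = -4 - f (z(f) = -4 + (f*(-2) + f) = -4 + (-2*f + f) = -4 - f)
w = -1244/25 (w = -1244/(-4 - 1*(-29)) = -1244/(-4 + 29) = -1244/25 ≈ -49.760)
y(R) = (44 + R)*(-1244/25 + R) (y(R) = (R - 1244/25)*(R + 44) = (-1244/25 + R)*(44 + R) = (44 + R)*(-1244/25 + R))
y(897) - (-311 - 997*519) = (-54736/25 + 897² - 144/25*897) - (-311 - 997*519) = (-54736/25 + 804609 - 129168/25) - (-311 - 517443) = 19931321/25 - 1*(-517754) = 19931321/25 + 517754 = 32875171/25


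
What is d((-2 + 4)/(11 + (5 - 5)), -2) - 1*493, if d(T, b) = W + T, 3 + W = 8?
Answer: -5366/11 ≈ -487.82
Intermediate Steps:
W = 5 (W = -3 + 8 = 5)
d(T, b) = 5 + T
d((-2 + 4)/(11 + (5 - 5)), -2) - 1*493 = (5 + (-2 + 4)/(11 + (5 - 5))) - 1*493 = (5 + 2/(11 + 0)) - 493 = (5 + 2/11) - 493 = 57/11 - 493 = -5366/11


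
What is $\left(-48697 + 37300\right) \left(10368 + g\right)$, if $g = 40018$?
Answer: $-574249242$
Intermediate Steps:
$\left(-48697 + 37300\right) \left(10368 + g\right) = \left(-48697 + 37300\right) \left(10368 + 40018\right) = \left(-11397\right) 50386 = -574249242$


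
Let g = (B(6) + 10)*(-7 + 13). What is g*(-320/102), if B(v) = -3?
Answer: -2240/17 ≈ -131.76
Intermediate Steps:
g = 42 (g = (-3 + 10)*(-7 + 13) = 7*6 = 42)
g*(-320/102) = 42*(-320/102) = 42*(-320*1/102) = 42*(-160/51) = -2240/17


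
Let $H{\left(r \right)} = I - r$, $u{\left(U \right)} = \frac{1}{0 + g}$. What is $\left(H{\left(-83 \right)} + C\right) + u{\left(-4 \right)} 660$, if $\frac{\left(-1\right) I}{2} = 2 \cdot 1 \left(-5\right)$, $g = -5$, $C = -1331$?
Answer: $-1360$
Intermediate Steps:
$u{\left(U \right)} = - \frac{1}{5}$ ($u{\left(U \right)} = \frac{1}{0 - 5} = \frac{1}{-5} = - \frac{1}{5}$)
$I = 20$ ($I = - 2 \cdot 2 \cdot 1 \left(-5\right) = - 2 \cdot 2 \left(-5\right) = \left(-2\right) \left(-10\right) = 20$)
$H{\left(r \right)} = 20 - r$
$\left(H{\left(-83 \right)} + C\right) + u{\left(-4 \right)} 660 = \left(\left(20 - -83\right) - 1331\right) - 132 = \left(\left(20 + 83\right) - 1331\right) - 132 = \left(103 - 1331\right) - 132 = -1228 - 132 = -1360$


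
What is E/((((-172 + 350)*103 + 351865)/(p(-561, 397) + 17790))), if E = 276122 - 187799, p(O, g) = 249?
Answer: 1593258597/370199 ≈ 4303.8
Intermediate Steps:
E = 88323
E/((((-172 + 350)*103 + 351865)/(p(-561, 397) + 17790))) = 88323/((((-172 + 350)*103 + 351865)/(249 + 17790))) = 88323/(((178*103 + 351865)/18039)) = 88323/(((18334 + 351865)*(1/18039))) = 88323/((370199*(1/18039))) = 88323/(370199/18039) = 88323*(18039/370199) = 1593258597/370199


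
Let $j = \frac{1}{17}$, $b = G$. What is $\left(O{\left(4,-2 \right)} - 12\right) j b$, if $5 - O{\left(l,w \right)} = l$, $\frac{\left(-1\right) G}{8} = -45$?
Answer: $- \frac{3960}{17} \approx -232.94$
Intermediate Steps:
$G = 360$ ($G = \left(-8\right) \left(-45\right) = 360$)
$O{\left(l,w \right)} = 5 - l$
$b = 360$
$j = \frac{1}{17} \approx 0.058824$
$\left(O{\left(4,-2 \right)} - 12\right) j b = \left(\left(5 - 4\right) - 12\right) \frac{1}{17} \cdot 360 = \left(1 - 12\right) \frac{1}{17} \cdot 360 = \left(-11\right) \frac{1}{17} \cdot 360 = \left(- \frac{11}{17}\right) 360 = - \frac{3960}{17}$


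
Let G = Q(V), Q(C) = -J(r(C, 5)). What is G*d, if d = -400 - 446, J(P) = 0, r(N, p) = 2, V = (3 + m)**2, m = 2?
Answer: 0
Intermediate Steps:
V = 25 (V = (3 + 2)**2 = 5**2 = 25)
Q(C) = 0 (Q(C) = -1*0 = 0)
d = -846
G = 0
G*d = 0*(-846) = 0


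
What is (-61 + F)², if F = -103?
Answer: 26896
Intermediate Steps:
(-61 + F)² = (-61 - 103)² = (-164)² = 26896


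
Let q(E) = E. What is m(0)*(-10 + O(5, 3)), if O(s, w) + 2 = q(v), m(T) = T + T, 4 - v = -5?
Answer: 0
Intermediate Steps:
v = 9 (v = 4 - 1*(-5) = 4 + 5 = 9)
m(T) = 2*T
O(s, w) = 7 (O(s, w) = -2 + 9 = 7)
m(0)*(-10 + O(5, 3)) = (2*0)*(-10 + 7) = 0*(-3) = 0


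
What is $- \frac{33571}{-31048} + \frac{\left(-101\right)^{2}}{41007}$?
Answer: $\frac{1693366645}{1273185336} \approx 1.33$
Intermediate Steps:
$- \frac{33571}{-31048} + \frac{\left(-101\right)^{2}}{41007} = \left(-33571\right) \left(- \frac{1}{31048}\right) + 10201 \cdot \frac{1}{41007} = \frac{33571}{31048} + \frac{10201}{41007} = \frac{1693366645}{1273185336}$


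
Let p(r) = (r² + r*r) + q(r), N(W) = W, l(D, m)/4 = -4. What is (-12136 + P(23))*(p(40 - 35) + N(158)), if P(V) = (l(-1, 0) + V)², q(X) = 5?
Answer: -2574531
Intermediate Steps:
l(D, m) = -16 (l(D, m) = 4*(-4) = -16)
P(V) = (-16 + V)²
p(r) = 5 + 2*r² (p(r) = (r² + r*r) + 5 = (r² + r²) + 5 = 2*r² + 5 = 5 + 2*r²)
(-12136 + P(23))*(p(40 - 35) + N(158)) = (-12136 + (-16 + 23)²)*((5 + 2*(40 - 35)²) + 158) = (-12136 + 7²)*((5 + 2*5²) + 158) = (-12136 + 49)*((5 + 2*25) + 158) = -12087*((5 + 50) + 158) = -12087*(55 + 158) = -12087*213 = -2574531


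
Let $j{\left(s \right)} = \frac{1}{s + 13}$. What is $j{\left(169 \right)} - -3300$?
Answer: $\frac{600601}{182} \approx 3300.0$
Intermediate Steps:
$j{\left(s \right)} = \frac{1}{13 + s}$
$j{\left(169 \right)} - -3300 = \frac{1}{13 + 169} - -3300 = \frac{1}{182} + 3300 = \frac{600601}{182}$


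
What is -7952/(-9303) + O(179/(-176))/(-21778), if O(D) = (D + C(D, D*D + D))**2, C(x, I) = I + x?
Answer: 23732970314082719/27771136025690112 ≈ 0.85459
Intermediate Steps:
O(D) = (D**2 + 3*D)**2 (O(D) = (D + ((D*D + D) + D))**2 = (D + ((D**2 + D) + D))**2 = (D + ((D + D**2) + D))**2 = (D + (D**2 + 2*D))**2 = (D**2 + 3*D)**2)
-7952/(-9303) + O(179/(-176))/(-21778) = -7952/(-9303) + ((179/(-176))**2*(3 + 179/(-176))**2)/(-21778) = -7952*(-1/9303) + ((179*(-1/176))**2*(3 + 179*(-1/176))**2)*(-1/21778) = 1136/1329 + ((-179/176)**2*(3 - 179/176)**2)*(-1/21778) = 1136/1329 + (32041*(349/176)**2/30976)*(-1/21778) = 1136/1329 + ((32041/30976)*(121801/30976))*(-1/21778) = 1136/1329 + (3902625841/959512576)*(-1/21778) = 1136/1329 - 3902625841/20896264880128 = 23732970314082719/27771136025690112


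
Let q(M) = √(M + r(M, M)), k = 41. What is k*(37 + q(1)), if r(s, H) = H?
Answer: 1517 + 41*√2 ≈ 1575.0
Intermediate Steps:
q(M) = √2*√M (q(M) = √(M + M) = √(2*M) = √2*√M)
k*(37 + q(1)) = 41*(37 + √2*√1) = 41*(37 + √2*1) = 41*(37 + √2) = 1517 + 41*√2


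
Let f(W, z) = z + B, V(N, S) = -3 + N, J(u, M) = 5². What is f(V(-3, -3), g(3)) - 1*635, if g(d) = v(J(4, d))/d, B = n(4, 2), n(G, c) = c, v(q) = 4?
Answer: -1895/3 ≈ -631.67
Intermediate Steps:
J(u, M) = 25
B = 2
g(d) = 4/d
f(W, z) = 2 + z (f(W, z) = z + 2 = 2 + z)
f(V(-3, -3), g(3)) - 1*635 = (2 + 4/3) - 1*635 = (2 + 4*(⅓)) - 635 = (2 + 4/3) - 635 = 10/3 - 635 = -1895/3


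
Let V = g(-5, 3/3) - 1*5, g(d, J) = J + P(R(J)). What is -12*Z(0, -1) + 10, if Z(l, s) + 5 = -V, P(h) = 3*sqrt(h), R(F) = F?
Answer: 58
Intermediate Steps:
g(d, J) = J + 3*sqrt(J)
V = -1 (V = (3/3 + 3*sqrt(3/3)) - 1*5 = (3*(1/3) + 3*sqrt(3*(1/3))) - 5 = (1 + 3*sqrt(1)) - 5 = (1 + 3*1) - 5 = (1 + 3) - 5 = 4 - 5 = -1)
Z(l, s) = -4 (Z(l, s) = -5 - 1*(-1) = -5 + 1 = -4)
-12*Z(0, -1) + 10 = -12*(-4) + 10 = 48 + 10 = 58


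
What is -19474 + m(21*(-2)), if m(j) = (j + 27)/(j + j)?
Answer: -545267/28 ≈ -19474.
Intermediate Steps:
m(j) = (27 + j)/(2*j) (m(j) = (27 + j)/((2*j)) = (27 + j)*(1/(2*j)) = (27 + j)/(2*j))
-19474 + m(21*(-2)) = -19474 + (27 + 21*(-2))/(2*((21*(-2)))) = -19474 + (½)*(27 - 42)/(-42) = -19474 + (½)*(-1/42)*(-15) = -19474 + 5/28 = -545267/28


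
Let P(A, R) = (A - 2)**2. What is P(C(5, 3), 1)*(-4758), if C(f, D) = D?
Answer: -4758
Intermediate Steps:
P(A, R) = (-2 + A)**2
P(C(5, 3), 1)*(-4758) = (-2 + 3)**2*(-4758) = 1**2*(-4758) = 1*(-4758) = -4758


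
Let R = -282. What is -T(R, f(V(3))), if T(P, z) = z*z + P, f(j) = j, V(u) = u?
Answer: 273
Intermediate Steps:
T(P, z) = P + z**2 (T(P, z) = z**2 + P = P + z**2)
-T(R, f(V(3))) = -(-282 + 3**2) = -(-282 + 9) = -1*(-273) = 273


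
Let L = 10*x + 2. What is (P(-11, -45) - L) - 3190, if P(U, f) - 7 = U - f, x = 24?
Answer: -3391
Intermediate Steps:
P(U, f) = 7 + U - f (P(U, f) = 7 + (U - f) = 7 + U - f)
L = 242 (L = 10*24 + 2 = 240 + 2 = 242)
(P(-11, -45) - L) - 3190 = ((7 - 11 - 1*(-45)) - 1*242) - 3190 = ((7 - 11 + 45) - 242) - 3190 = (41 - 242) - 3190 = -201 - 3190 = -3391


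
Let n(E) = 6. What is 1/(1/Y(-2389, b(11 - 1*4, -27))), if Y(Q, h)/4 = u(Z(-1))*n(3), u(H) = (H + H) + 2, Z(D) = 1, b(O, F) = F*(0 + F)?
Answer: 96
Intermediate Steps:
b(O, F) = F² (b(O, F) = F*F = F²)
u(H) = 2 + 2*H (u(H) = 2*H + 2 = 2 + 2*H)
Y(Q, h) = 96 (Y(Q, h) = 4*((2 + 2*1)*6) = 4*((2 + 2)*6) = 4*(4*6) = 4*24 = 96)
1/(1/Y(-2389, b(11 - 1*4, -27))) = 1/(1/96) = 96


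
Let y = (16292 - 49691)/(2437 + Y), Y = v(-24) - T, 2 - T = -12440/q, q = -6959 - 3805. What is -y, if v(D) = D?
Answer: 89876709/6491111 ≈ 13.846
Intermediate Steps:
q = -10764
T = 2272/2691 (T = 2 - (-12440)/(-10764) = 2 - (-12440)*(-1)/10764 = 2 - 1*3110/2691 = 2 - 3110/2691 = 2272/2691 ≈ 0.84430)
Y = -66856/2691 (Y = -24 - 1*2272/2691 = -24 - 2272/2691 = -66856/2691 ≈ -24.844)
y = -89876709/6491111 (y = (16292 - 49691)/(2437 - 66856/2691) = -33399/6491111/2691 = -33399*2691/6491111 = -89876709/6491111 ≈ -13.846)
-y = -1*(-89876709/6491111) = 89876709/6491111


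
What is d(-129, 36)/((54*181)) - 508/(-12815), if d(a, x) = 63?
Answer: 641393/13917090 ≈ 0.046087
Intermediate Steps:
d(-129, 36)/((54*181)) - 508/(-12815) = 63/((54*181)) - 508/(-12815) = 63/9774 - 508*(-1/12815) = 63*(1/9774) + 508/12815 = 7/1086 + 508/12815 = 641393/13917090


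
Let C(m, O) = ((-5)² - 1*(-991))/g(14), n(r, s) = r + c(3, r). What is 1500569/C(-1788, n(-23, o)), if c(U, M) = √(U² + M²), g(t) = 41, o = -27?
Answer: 61523329/1016 ≈ 60554.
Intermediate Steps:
c(U, M) = √(M² + U²)
n(r, s) = r + √(9 + r²) (n(r, s) = r + √(r² + 3²) = r + √(r² + 9) = r + √(9 + r²))
C(m, O) = 1016/41 (C(m, O) = ((-5)² - 1*(-991))/41 = (25 + 991)*(1/41) = 1016*(1/41) = 1016/41)
1500569/C(-1788, n(-23, o)) = 1500569/(1016/41) = 1500569*(41/1016) = 61523329/1016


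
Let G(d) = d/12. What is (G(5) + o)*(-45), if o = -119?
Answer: 21345/4 ≈ 5336.3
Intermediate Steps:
G(d) = d/12 (G(d) = d*(1/12) = d/12)
(G(5) + o)*(-45) = ((1/12)*5 - 119)*(-45) = (5/12 - 119)*(-45) = -1423/12*(-45) = 21345/4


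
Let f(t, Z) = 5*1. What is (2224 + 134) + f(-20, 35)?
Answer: 2363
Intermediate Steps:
f(t, Z) = 5
(2224 + 134) + f(-20, 35) = (2224 + 134) + 5 = 2358 + 5 = 2363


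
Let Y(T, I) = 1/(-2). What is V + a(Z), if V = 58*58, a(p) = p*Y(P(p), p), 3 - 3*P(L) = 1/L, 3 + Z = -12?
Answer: 6743/2 ≈ 3371.5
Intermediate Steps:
Z = -15 (Z = -3 - 12 = -15)
P(L) = 1 - 1/(3*L)
Y(T, I) = -1/2
a(p) = -p/2 (a(p) = p*(-1/2) = -p/2)
V = 3364
V + a(Z) = 3364 - 1/2*(-15) = 3364 + 15/2 = 6743/2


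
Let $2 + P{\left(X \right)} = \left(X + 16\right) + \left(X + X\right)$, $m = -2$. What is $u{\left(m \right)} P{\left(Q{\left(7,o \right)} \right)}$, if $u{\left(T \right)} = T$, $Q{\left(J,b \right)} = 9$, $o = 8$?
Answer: $-82$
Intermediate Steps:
$P{\left(X \right)} = 14 + 3 X$ ($P{\left(X \right)} = -2 + \left(\left(X + 16\right) + \left(X + X\right)\right) = -2 + \left(\left(16 + X\right) + 2 X\right) = -2 + \left(16 + 3 X\right) = 14 + 3 X$)
$u{\left(m \right)} P{\left(Q{\left(7,o \right)} \right)} = - 2 \left(14 + 3 \cdot 9\right) = - 2 \left(14 + 27\right) = \left(-2\right) 41 = -82$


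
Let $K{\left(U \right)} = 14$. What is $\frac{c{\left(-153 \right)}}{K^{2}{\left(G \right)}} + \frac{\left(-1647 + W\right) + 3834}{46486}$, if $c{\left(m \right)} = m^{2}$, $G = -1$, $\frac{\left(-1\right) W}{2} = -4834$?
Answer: $\frac{545257177}{4555628} \approx 119.69$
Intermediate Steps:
$W = 9668$ ($W = \left(-2\right) \left(-4834\right) = 9668$)
$\frac{c{\left(-153 \right)}}{K^{2}{\left(G \right)}} + \frac{\left(-1647 + W\right) + 3834}{46486} = \frac{\left(-153\right)^{2}}{14^{2}} + \frac{\left(-1647 + 9668\right) + 3834}{46486} = \frac{23409}{196} + \left(8021 + 3834\right) \frac{1}{46486} = 23409 \cdot \frac{1}{196} + 11855 \cdot \frac{1}{46486} = \frac{23409}{196} + \frac{11855}{46486} = \frac{545257177}{4555628}$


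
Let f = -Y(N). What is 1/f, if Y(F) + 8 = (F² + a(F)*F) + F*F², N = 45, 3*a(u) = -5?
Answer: -1/93067 ≈ -1.0745e-5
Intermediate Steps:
a(u) = -5/3 (a(u) = (⅓)*(-5) = -5/3)
Y(F) = -8 + F² + F³ - 5*F/3 (Y(F) = -8 + ((F² - 5*F/3) + F*F²) = -8 + ((F² - 5*F/3) + F³) = -8 + (F² + F³ - 5*F/3) = -8 + F² + F³ - 5*F/3)
f = -93067 (f = -(-8 + 45² + 45³ - 5/3*45) = -(-8 + 2025 + 91125 - 75) = -1*93067 = -93067)
1/f = 1/(-93067) = -1/93067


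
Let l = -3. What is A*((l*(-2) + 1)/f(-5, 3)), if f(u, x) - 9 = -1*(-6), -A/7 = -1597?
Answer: 78253/15 ≈ 5216.9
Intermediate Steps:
A = 11179 (A = -7*(-1597) = 11179)
f(u, x) = 15 (f(u, x) = 9 - 1*(-6) = 9 + 6 = 15)
A*((l*(-2) + 1)/f(-5, 3)) = 11179*((-3*(-2) + 1)/15) = 11179*((6 + 1)*(1/15)) = 11179*(7*(1/15)) = 11179*(7/15) = 78253/15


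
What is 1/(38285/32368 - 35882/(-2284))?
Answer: 18482128/312217879 ≈ 0.059196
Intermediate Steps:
1/(38285/32368 - 35882/(-2284)) = 1/(38285*(1/32368) - 35882*(-1/2284)) = 1/(38285/32368 + 17941/1142) = 1/(312217879/18482128) = 18482128/312217879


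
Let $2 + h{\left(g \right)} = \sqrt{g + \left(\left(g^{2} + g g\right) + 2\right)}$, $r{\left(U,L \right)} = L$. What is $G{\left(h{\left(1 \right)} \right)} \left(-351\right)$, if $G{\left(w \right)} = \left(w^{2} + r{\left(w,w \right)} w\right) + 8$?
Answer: $-9126 + 2808 \sqrt{5} \approx -2847.1$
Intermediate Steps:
$h{\left(g \right)} = -2 + \sqrt{2 + g + 2 g^{2}}$ ($h{\left(g \right)} = -2 + \sqrt{g + \left(\left(g^{2} + g g\right) + 2\right)} = -2 + \sqrt{g + \left(\left(g^{2} + g^{2}\right) + 2\right)} = -2 + \sqrt{g + \left(2 g^{2} + 2\right)} = -2 + \sqrt{g + \left(2 + 2 g^{2}\right)} = -2 + \sqrt{2 + g + 2 g^{2}}$)
$G{\left(w \right)} = 8 + 2 w^{2}$ ($G{\left(w \right)} = \left(w^{2} + w w\right) + 8 = \left(w^{2} + w^{2}\right) + 8 = 2 w^{2} + 8 = 8 + 2 w^{2}$)
$G{\left(h{\left(1 \right)} \right)} \left(-351\right) = \left(8 + 2 \left(-2 + \sqrt{2 + 1 + 2 \cdot 1^{2}}\right)^{2}\right) \left(-351\right) = \left(8 + 2 \left(-2 + \sqrt{2 + 1 + 2 \cdot 1}\right)^{2}\right) \left(-351\right) = \left(8 + 2 \left(-2 + \sqrt{2 + 1 + 2}\right)^{2}\right) \left(-351\right) = \left(8 + 2 \left(-2 + \sqrt{5}\right)^{2}\right) \left(-351\right) = -2808 - 702 \left(-2 + \sqrt{5}\right)^{2}$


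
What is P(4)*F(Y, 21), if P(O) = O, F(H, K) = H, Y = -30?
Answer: -120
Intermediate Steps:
P(4)*F(Y, 21) = 4*(-30) = -120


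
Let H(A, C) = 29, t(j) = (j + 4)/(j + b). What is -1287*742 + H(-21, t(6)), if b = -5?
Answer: -954925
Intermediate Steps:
t(j) = (4 + j)/(-5 + j) (t(j) = (j + 4)/(j - 5) = (4 + j)/(-5 + j))
-1287*742 + H(-21, t(6)) = -1287*742 + 29 = -954954 + 29 = -954925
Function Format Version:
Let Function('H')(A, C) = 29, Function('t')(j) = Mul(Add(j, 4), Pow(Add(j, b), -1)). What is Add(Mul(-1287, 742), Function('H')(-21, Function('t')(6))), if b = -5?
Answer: -954925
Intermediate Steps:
Function('t')(j) = Mul(Pow(Add(-5, j), -1), Add(4, j)) (Function('t')(j) = Mul(Add(j, 4), Pow(Add(j, -5), -1)) = Mul(Add(4, j), Pow(Add(-5, j), -1)) = Mul(Pow(Add(-5, j), -1), Add(4, j)))
Add(Mul(-1287, 742), Function('H')(-21, Function('t')(6))) = Add(Mul(-1287, 742), 29) = Add(-954954, 29) = -954925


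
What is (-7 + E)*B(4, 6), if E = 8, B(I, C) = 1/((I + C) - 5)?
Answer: 1/5 ≈ 0.20000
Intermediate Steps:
B(I, C) = 1/(-5 + C + I) (B(I, C) = 1/((C + I) - 5) = 1/(-5 + C + I))
(-7 + E)*B(4, 6) = (-7 + 8)/(-5 + 6 + 4) = 1/5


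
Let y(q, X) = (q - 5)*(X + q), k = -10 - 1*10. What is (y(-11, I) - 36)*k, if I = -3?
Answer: -3760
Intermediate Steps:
k = -20 (k = -10 - 10 = -20)
y(q, X) = (-5 + q)*(X + q)
(y(-11, I) - 36)*k = (((-11)**2 - 5*(-3) - 5*(-11) - 3*(-11)) - 36)*(-20) = ((121 + 15 + 55 + 33) - 36)*(-20) = (224 - 36)*(-20) = 188*(-20) = -3760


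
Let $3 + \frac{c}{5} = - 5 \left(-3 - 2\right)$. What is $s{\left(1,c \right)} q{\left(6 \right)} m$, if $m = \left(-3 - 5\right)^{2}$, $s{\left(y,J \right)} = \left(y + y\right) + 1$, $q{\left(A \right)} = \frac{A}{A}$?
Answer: $192$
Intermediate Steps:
$q{\left(A \right)} = 1$
$c = 110$ ($c = -15 + 5 \left(- 5 \left(-3 - 2\right)\right) = -15 + 5 \left(\left(-5\right) \left(-5\right)\right) = -15 + 5 \cdot 25 = -15 + 125 = 110$)
$s{\left(y,J \right)} = 1 + 2 y$ ($s{\left(y,J \right)} = 2 y + 1 = 1 + 2 y$)
$m = 64$ ($m = \left(-8\right)^{2} = 64$)
$s{\left(1,c \right)} q{\left(6 \right)} m = \left(1 + 2 \cdot 1\right) 1 \cdot 64 = \left(1 + 2\right) 1 \cdot 64 = 3 \cdot 1 \cdot 64 = 3 \cdot 64 = 192$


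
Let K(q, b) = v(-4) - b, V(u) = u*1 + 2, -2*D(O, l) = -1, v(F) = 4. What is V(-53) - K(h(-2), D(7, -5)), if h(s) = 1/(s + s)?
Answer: -109/2 ≈ -54.500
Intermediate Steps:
h(s) = 1/(2*s)
D(O, l) = 1/2 (D(O, l) = -1/2*(-1) = 1/2)
V(u) = 2 + u (V(u) = u + 2 = 2 + u)
K(q, b) = 4 - b
V(-53) - K(h(-2), D(7, -5)) = (2 - 53) - (4 - 1*1/2) = -51 - (4 - 1/2) = -51 - 1*7/2 = -51 - 7/2 = -109/2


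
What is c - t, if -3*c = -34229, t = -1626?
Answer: 39107/3 ≈ 13036.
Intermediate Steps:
c = 34229/3 (c = -1/3*(-34229) = 34229/3 ≈ 11410.)
c - t = 34229/3 - 1*(-1626) = 34229/3 + 1626 = 39107/3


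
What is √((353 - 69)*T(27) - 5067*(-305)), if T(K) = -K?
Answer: 21*√3487 ≈ 1240.1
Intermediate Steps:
√((353 - 69)*T(27) - 5067*(-305)) = √((353 - 69)*(-1*27) - 5067*(-305)) = √(284*(-27) + 1545435) = √(-7668 + 1545435) = √1537767 = 21*√3487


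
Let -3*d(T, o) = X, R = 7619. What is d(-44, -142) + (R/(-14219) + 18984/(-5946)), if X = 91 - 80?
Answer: -312619354/42273087 ≈ -7.3952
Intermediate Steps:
X = 11
d(T, o) = -11/3 (d(T, o) = -1/3*11 = -11/3)
d(-44, -142) + (R/(-14219) + 18984/(-5946)) = -11/3 + (7619/(-14219) + 18984/(-5946)) = -11/3 + (7619*(-1/14219) + 18984*(-1/5946)) = -11/3 + (-7619/14219 - 3164/991) = -11/3 - 52539345/14091029 = -312619354/42273087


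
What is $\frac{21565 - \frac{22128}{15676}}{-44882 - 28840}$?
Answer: $- \frac{84507703}{288916518} \approx -0.2925$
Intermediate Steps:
$\frac{21565 - \frac{22128}{15676}}{-44882 - 28840} = \frac{21565 - \frac{5532}{3919}}{-73722} = \left(21565 - \frac{5532}{3919}\right) \left(- \frac{1}{73722}\right) = \frac{84507703}{3919} \left(- \frac{1}{73722}\right) = - \frac{84507703}{288916518}$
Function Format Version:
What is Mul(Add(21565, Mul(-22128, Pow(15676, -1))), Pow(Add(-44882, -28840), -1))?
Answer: Rational(-84507703, 288916518) ≈ -0.29250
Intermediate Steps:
Mul(Add(21565, Mul(-22128, Pow(15676, -1))), Pow(Add(-44882, -28840), -1)) = Mul(Add(21565, Mul(-22128, Rational(1, 15676))), Pow(-73722, -1)) = Mul(Add(21565, Rational(-5532, 3919)), Rational(-1, 73722)) = Mul(Rational(84507703, 3919), Rational(-1, 73722)) = Rational(-84507703, 288916518)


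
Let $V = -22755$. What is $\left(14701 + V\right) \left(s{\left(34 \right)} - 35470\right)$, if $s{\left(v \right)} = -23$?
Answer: $285860622$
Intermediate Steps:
$\left(14701 + V\right) \left(s{\left(34 \right)} - 35470\right) = \left(14701 - 22755\right) \left(-23 - 35470\right) = \left(-8054\right) \left(-35493\right) = 285860622$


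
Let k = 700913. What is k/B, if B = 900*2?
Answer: 700913/1800 ≈ 389.40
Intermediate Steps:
B = 1800
k/B = 700913/1800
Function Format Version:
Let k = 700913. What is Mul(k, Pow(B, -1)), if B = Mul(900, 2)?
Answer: Rational(700913, 1800) ≈ 389.40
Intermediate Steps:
B = 1800
Mul(k, Pow(B, -1)) = Mul(700913, Pow(1800, -1)) = Mul(700913, Rational(1, 1800)) = Rational(700913, 1800)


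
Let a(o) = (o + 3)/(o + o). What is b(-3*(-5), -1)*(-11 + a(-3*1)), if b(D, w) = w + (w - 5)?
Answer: 77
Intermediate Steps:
b(D, w) = -5 + 2*w (b(D, w) = w + (-5 + w) = -5 + 2*w)
a(o) = (3 + o)/(2*o) (a(o) = (3 + o)/((2*o)) = (3 + o)*(1/(2*o)) = (3 + o)/(2*o))
b(-3*(-5), -1)*(-11 + a(-3*1)) = (-5 + 2*(-1))*(-11 + (3 - 3*1)/(2*((-3*1)))) = (-5 - 2)*(-11 + (½)*(3 - 3)/(-3)) = -7*(-11 + (½)*(-⅓)*0) = -7*(-11 + 0) = -7*(-11) = 77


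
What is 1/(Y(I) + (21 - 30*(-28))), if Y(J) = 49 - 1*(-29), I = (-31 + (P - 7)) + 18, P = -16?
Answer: 1/939 ≈ 0.0010650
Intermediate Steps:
I = -36 (I = (-31 + (-16 - 7)) + 18 = (-31 - 23) + 18 = -54 + 18 = -36)
Y(J) = 78 (Y(J) = 49 + 29 = 78)
1/(Y(I) + (21 - 30*(-28))) = 1/(78 + (21 - 30*(-28))) = 1/(78 + (21 + 840)) = 1/(78 + 861) = 1/939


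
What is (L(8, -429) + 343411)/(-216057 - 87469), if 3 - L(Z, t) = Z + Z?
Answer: -171699/151763 ≈ -1.1314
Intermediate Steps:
L(Z, t) = 3 - 2*Z (L(Z, t) = 3 - (Z + Z) = 3 - 2*Z)
(L(8, -429) + 343411)/(-216057 - 87469) = ((3 - 2*8) + 343411)/(-216057 - 87469) = ((3 - 16) + 343411)/(-303526) = (-13 + 343411)*(-1/303526) = 343398*(-1/303526) = -171699/151763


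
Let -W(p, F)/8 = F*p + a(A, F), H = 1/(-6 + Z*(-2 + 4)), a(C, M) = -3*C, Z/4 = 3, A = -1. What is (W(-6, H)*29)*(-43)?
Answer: 79808/3 ≈ 26603.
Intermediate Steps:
Z = 12 (Z = 4*3 = 12)
H = 1/18 (H = 1/(-6 + 12*(-2 + 4)) = 1/(-6 + 12*2) = 1/(-6 + 24) = 1/18 ≈ 0.055556)
W(p, F) = -24 - 8*F*p (W(p, F) = -8*(F*p - 3*(-1)) = -8*(F*p + 3) = -8*(3 + F*p) = -24 - 8*F*p)
(W(-6, H)*29)*(-43) = ((-24 - 8*1/18*(-6))*29)*(-43) = ((-24 + 8/3)*29)*(-43) = -64/3*29*(-43) = -1856/3*(-43) = 79808/3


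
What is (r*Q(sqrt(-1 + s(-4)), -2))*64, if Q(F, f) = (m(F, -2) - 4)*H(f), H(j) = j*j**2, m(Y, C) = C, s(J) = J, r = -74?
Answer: -227328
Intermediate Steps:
H(j) = j**3
Q(F, f) = -6*f**3 (Q(F, f) = (-2 - 4)*f**3 = -6*f**3)
(r*Q(sqrt(-1 + s(-4)), -2))*64 = -(-444)*(-2)**3*64 = -(-444)*(-8)*64 = -74*48*64 = -3552*64 = -227328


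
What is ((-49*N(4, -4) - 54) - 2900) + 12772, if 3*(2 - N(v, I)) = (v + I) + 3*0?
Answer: 9720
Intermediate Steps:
N(v, I) = 2 - I/3 - v/3 (N(v, I) = 2 - ((v + I) + 3*0)/3 = 2 - ((I + v) + 0)/3 = 2 - (I + v)/3 = 2 + (-I/3 - v/3) = 2 - I/3 - v/3)
((-49*N(4, -4) - 54) - 2900) + 12772 = ((-49*(2 - ⅓*(-4) - ⅓*4) - 54) - 2900) + 12772 = ((-49*(2 + 4/3 - 4/3) - 54) - 2900) + 12772 = ((-49*2 - 54) - 2900) + 12772 = ((-98 - 54) - 2900) + 12772 = (-152 - 2900) + 12772 = -3052 + 12772 = 9720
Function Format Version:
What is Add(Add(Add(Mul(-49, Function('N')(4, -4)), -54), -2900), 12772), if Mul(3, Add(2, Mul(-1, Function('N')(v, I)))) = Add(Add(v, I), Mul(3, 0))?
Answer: 9720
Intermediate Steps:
Function('N')(v, I) = Add(2, Mul(Rational(-1, 3), I), Mul(Rational(-1, 3), v)) (Function('N')(v, I) = Add(2, Mul(Rational(-1, 3), Add(Add(v, I), Mul(3, 0)))) = Add(2, Mul(Rational(-1, 3), Add(Add(I, v), 0))) = Add(2, Mul(Rational(-1, 3), Add(I, v))) = Add(2, Add(Mul(Rational(-1, 3), I), Mul(Rational(-1, 3), v))) = Add(2, Mul(Rational(-1, 3), I), Mul(Rational(-1, 3), v)))
Add(Add(Add(Mul(-49, Function('N')(4, -4)), -54), -2900), 12772) = Add(Add(Add(Mul(-49, Add(2, Mul(Rational(-1, 3), -4), Mul(Rational(-1, 3), 4))), -54), -2900), 12772) = Add(Add(Add(Mul(-49, Add(2, Rational(4, 3), Rational(-4, 3))), -54), -2900), 12772) = Add(Add(Add(Mul(-49, 2), -54), -2900), 12772) = Add(Add(Add(-98, -54), -2900), 12772) = Add(Add(-152, -2900), 12772) = Add(-3052, 12772) = 9720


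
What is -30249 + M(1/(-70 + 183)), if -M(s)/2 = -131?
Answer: -29987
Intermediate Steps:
M(s) = 262 (M(s) = -2*(-131) = 262)
-30249 + M(1/(-70 + 183)) = -30249 + 262 = -29987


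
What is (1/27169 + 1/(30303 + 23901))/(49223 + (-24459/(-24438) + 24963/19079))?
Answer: 6323395497091/5633307545220548010546 ≈ 1.1225e-9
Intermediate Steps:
(1/27169 + 1/(30303 + 23901))/(49223 + (-24459/(-24438) + 24963/19079)) = (1/27169 + 1/54204)/(49223 + (-24459*(-1/24438) + 24963*(1/19079))) = (1/27169 + 1/54204)/(49223 + (8153/8146 + 24963/19079)) = 81373/(1472668476*(49223 + 358899685/155417534)) = 81373/(1472668476*(7650476175767/155417534)) = (81373/1472668476)*(155417534/7650476175767) = 6323395497091/5633307545220548010546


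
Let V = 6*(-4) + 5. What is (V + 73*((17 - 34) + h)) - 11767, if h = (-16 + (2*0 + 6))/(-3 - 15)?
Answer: -116878/9 ≈ -12986.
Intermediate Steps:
h = 5/9 (h = (-16 + (0 + 6))/(-18) = (-16 + 6)*(-1/18) = -10*(-1/18) = 5/9 ≈ 0.55556)
V = -19 (V = -24 + 5 = -19)
(V + 73*((17 - 34) + h)) - 11767 = (-19 + 73*((17 - 34) + 5/9)) - 11767 = (-19 + 73*(-17 + 5/9)) - 11767 = (-19 + 73*(-148/9)) - 11767 = (-19 - 10804/9) - 11767 = -10975/9 - 11767 = -116878/9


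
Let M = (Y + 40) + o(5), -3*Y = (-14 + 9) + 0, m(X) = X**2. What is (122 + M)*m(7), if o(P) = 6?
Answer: 24941/3 ≈ 8313.7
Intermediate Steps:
Y = 5/3 (Y = -((-14 + 9) + 0)/3 = -(-5 + 0)/3 = -1/3*(-5) = 5/3 ≈ 1.6667)
M = 143/3 (M = (5/3 + 40) + 6 = 125/3 + 6 = 143/3 ≈ 47.667)
(122 + M)*m(7) = (122 + 143/3)*7**2 = (509/3)*49 = 24941/3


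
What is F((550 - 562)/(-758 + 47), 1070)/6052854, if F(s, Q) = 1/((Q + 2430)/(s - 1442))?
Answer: -1367/20083369572 ≈ -6.8066e-8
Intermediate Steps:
F(s, Q) = (-1442 + s)/(2430 + Q) (F(s, Q) = 1/((2430 + Q)/(-1442 + s)) = (-1442 + s)/(2430 + Q))
F((550 - 562)/(-758 + 47), 1070)/6052854 = ((-1442 + (550 - 562)/(-758 + 47))/(2430 + 1070))/6052854 = ((-1442 - 12/(-711))/3500)*(1/6052854) = ((-1442 - 12*(-1/711))/3500)*(1/6052854) = ((-1442 + 4/237)/3500)*(1/6052854) = ((1/3500)*(-341750/237))*(1/6052854) = -1367/3318*1/6052854 = -1367/20083369572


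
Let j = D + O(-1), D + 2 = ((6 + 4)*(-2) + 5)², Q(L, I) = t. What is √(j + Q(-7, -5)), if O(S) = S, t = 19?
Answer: √241 ≈ 15.524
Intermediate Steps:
Q(L, I) = 19
D = 223 (D = -2 + ((6 + 4)*(-2) + 5)² = -2 + (10*(-2) + 5)² = -2 + (-20 + 5)² = -2 + (-15)² = -2 + 225 = 223)
j = 222 (j = 223 - 1 = 222)
√(j + Q(-7, -5)) = √(222 + 19) = √241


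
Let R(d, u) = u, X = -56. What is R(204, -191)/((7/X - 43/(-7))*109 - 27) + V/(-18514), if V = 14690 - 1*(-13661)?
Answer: -1196576315/652081594 ≈ -1.8350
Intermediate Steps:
V = 28351 (V = 14690 + 13661 = 28351)
R(204, -191)/((7/X - 43/(-7))*109 - 27) + V/(-18514) = -191/((7/(-56) - 43/(-7))*109 - 27) + 28351/(-18514) = -191/((7*(-1/56) - 43*(-⅐))*109 - 27) + 28351*(-1/18514) = -191/((-⅛ + 43/7)*109 - 27) - 28351/18514 = -191/((337/56)*109 - 27) - 28351/18514 = -191/(36733/56 - 27) - 28351/18514 = -191/35221/56 - 28351/18514 = -191*56/35221 - 28351/18514 = -10696/35221 - 28351/18514 = -1196576315/652081594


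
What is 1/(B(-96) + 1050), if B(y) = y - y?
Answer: 1/1050 ≈ 0.00095238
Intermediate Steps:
B(y) = 0
1/(B(-96) + 1050) = 1/(0 + 1050) = 1/1050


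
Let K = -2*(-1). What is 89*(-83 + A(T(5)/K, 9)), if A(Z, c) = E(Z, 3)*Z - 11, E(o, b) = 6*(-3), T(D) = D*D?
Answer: -28391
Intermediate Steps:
T(D) = D²
E(o, b) = -18
K = 2
A(Z, c) = -11 - 18*Z (A(Z, c) = -18*Z - 11 = -11 - 18*Z)
89*(-83 + A(T(5)/K, 9)) = 89*(-83 + (-11 - 18*5²/2)) = 89*(-83 + (-11 - 450/2)) = 89*(-83 + (-11 - 18*25/2)) = 89*(-83 + (-11 - 225)) = 89*(-83 - 236) = 89*(-319) = -28391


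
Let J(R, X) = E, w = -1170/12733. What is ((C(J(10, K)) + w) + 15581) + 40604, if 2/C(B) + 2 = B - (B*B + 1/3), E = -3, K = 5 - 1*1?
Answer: 30762228307/547519 ≈ 56185.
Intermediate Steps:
K = 4 (K = 5 - 1 = 4)
w = -1170/12733 (w = -1170*1/12733 = -1170/12733 ≈ -0.091887)
J(R, X) = -3
C(B) = 2/(-7/3 + B - B²) (C(B) = 2/(-2 + (B - (B*B + 1/3))) = 2/(-2 + (B - (B² + ⅓))) = 2/(-2 + (B - (⅓ + B²))) = 2/(-2 + (B + (-⅓ - B²))) = 2/(-2 + (-⅓ + B - B²)) = 2/(-7/3 + B - B²))
((C(J(10, K)) + w) + 15581) + 40604 = ((-6/(7 - 3*(-3) + 3*(-3)²) - 1170/12733) + 15581) + 40604 = ((-6/(7 + 9 + 3*9) - 1170/12733) + 15581) + 40604 = ((-6/(7 + 9 + 27) - 1170/12733) + 15581) + 40604 = ((-6/43 - 1170/12733) + 15581) + 40604 = (-126708/547519 + 15581) + 40604 = 8530766831/547519 + 40604 = 30762228307/547519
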